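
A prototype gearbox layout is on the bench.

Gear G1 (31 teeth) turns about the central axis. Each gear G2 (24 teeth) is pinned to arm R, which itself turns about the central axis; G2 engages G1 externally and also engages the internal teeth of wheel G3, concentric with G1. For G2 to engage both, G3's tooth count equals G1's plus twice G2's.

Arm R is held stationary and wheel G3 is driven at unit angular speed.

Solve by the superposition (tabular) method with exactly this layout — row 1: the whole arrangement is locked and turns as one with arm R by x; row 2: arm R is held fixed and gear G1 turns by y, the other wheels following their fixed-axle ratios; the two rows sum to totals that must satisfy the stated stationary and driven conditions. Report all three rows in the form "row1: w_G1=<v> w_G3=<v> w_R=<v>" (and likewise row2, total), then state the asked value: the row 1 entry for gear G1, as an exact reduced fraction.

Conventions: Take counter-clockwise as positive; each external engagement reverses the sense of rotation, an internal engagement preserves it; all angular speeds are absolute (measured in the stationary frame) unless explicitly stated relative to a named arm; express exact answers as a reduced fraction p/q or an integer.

recognized (axles ride arm R): planetary set, 31/24/79 teeth
row 1 (train locked, turned with arm): all members turn x
row 2: sun turns y, ring = −(31/79)·y, arm 0
boundary: total ω_arm = x = 0 and total ω_ring = x − (31/79)·y = 1  ⇒  y = -79/31, x = 0
row 2 ring = −(31/79)·(-79/31) = 1
totals (row 1 + row 2): sun 0 + (-79/31) = -79/31, ring 0 + 1 = 1, arm 0 + 0 = 0
asked cell (row1, sun) = 0

row1: w_G1=0 w_G3=0 w_R=0
row2: w_G1=-79/31 w_G3=1 w_R=0
total: w_G1=-79/31 w_G3=1 w_R=0
asked value: 0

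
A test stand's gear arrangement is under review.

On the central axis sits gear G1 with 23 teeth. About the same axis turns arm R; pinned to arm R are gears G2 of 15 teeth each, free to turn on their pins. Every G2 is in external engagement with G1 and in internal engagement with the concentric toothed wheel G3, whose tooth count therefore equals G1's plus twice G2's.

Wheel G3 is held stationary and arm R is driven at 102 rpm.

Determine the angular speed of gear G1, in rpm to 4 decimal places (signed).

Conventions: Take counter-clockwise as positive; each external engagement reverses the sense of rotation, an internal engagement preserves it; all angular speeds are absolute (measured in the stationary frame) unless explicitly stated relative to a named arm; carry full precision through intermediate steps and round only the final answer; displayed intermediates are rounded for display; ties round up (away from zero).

+337.0435 rpm

class = planetary set [G3 = 23+2·15 = 53; Willis about the carrier]
normalise by the input: solve with ω_arm = 1, then scale by 102 rpm
ring teeth: 23 + 2·15 = 53
23(ω_sun−ω_arm) = −53(ω_ring−ω_arm),  ω_ring = 0, ω_arm = 1
ω_sun = 1 − (53/23)(0−1) = 76/23
scale: ω_sun = 76/23 × 102 rpm = +337.0435 rpm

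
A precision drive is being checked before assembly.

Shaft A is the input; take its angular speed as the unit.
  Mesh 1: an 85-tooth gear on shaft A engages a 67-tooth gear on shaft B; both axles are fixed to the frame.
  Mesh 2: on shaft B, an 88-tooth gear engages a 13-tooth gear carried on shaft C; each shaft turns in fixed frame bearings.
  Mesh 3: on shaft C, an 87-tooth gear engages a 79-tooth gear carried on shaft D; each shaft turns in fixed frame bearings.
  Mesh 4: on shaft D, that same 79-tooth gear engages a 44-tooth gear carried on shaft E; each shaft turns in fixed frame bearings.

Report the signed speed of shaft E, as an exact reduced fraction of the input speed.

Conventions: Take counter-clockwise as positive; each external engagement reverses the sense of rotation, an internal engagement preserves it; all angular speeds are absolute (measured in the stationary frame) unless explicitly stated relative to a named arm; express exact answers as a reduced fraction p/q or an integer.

4-mesh fixed-axis compound train (all bearings frame-fixed)
mesh 1 [85T→67T]: |ω|/ω_in = 1×85/67 = 85/67, sense flips to −
mesh 2 [88T→13T]: |ω|/ω_in = (85/67)×88/13 = 7480/871, sense flips to +
mesh 3 [87T→79T]: |ω|/ω_in = (7480/871)×87/79 = 650760/68809, sense flips to −
mesh 4 [79T→44T]: |ω|/ω_in = (650760/68809)×79/44 = 14790/871, sense flips to +
signed output speed (× input speed) = 14790/871

14790/871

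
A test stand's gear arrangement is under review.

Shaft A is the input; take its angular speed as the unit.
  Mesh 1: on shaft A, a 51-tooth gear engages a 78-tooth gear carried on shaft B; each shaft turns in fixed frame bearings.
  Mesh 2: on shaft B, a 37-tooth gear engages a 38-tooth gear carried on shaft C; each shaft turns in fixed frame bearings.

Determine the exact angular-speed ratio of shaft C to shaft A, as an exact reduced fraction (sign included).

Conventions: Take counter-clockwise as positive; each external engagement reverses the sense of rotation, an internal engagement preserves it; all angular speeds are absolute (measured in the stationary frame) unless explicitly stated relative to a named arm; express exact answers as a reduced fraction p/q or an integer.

class = fixed-axis compound train [2 meshes; 2 ratios multiply, 2 sense flips]
mesh 1 [51T→78T]: running ratio 17/26, sense −
mesh 2 [37T→38T]: running ratio 629/988, sense +
ω_out/ω_in = 629/988

629/988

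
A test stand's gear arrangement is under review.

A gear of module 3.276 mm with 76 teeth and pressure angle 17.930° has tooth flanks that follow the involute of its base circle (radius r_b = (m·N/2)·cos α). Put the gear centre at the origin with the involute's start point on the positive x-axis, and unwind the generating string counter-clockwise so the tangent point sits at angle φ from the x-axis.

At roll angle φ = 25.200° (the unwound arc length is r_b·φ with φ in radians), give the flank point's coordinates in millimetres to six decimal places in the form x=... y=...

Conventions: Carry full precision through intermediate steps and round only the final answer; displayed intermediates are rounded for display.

recognized (one wheel, involute flank): single-mesh tooth geometry, m = 3.276, N = 76
pitch radius r_p = m·N/2 = 3.276·76/2 = 124.488000
base radius r_b = r_p·cos α = 124.488000·cos 17.930° = 118.442034
roll angle φ = 25.200° = 0.43982297 rad
x = r_b·(cos φ + φ·sin φ) = 129.349902
y = r_b·(sin φ − φ·cos φ) = 3.294533

x=129.349902 y=3.294533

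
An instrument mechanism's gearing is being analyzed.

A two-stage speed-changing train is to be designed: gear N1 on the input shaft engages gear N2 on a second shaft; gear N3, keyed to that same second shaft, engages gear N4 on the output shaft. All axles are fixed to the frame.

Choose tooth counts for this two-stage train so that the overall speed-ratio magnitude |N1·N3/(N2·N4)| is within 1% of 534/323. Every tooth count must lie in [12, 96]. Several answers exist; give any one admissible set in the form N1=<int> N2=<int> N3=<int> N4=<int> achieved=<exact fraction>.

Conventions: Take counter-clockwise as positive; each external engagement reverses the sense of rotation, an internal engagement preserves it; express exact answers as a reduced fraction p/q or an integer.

class = fixed-axis compound train [2-stage, 534/323 wanted]
target = 534/323 in lowest terms: an exact hit needs N1·N3 = k·534 and N2·N4 = k·323 for one integer k, every count in [12, 96]; additionally prefer no 1:1 stage (N1 ≠ N2, N3 ≠ N4)
k = 1: no 1:1-free in-range split of k·534 and k·323 into factor pairs; take k = 2
k = 2: N1·N3 = 1068 = 12·89, N2·N4 = 646 = 17·38
achieved = 12·89/(17·38) = 534/323; |achieved − target| = 0 ≤ 267/16150 ✓

N1=12 N2=17 N3=89 N4=38 achieved=534/323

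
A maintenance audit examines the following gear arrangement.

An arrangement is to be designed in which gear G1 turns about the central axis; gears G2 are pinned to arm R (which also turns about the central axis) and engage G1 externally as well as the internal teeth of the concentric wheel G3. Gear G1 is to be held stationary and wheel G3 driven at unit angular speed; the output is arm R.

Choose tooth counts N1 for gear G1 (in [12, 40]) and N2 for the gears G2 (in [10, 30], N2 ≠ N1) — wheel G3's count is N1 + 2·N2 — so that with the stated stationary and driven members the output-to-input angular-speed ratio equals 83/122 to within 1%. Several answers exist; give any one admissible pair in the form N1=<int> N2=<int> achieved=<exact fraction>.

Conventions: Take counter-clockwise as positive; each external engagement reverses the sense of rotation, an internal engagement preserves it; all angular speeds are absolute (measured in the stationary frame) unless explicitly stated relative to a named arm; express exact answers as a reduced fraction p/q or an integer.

N1=39 N2=22 achieved=83/122

design class (target 83/122): planetary set
Willis with ω_sun = 0: ω_arm/ω_ring = N3/(N1+N3); set equal to 83/122  ⇒  N3/N1 = (83/122)/(1 − 83/122) = 83/39
N3 = N1 + 2·N2  ⇒  N2/N1 = (N3/N1 − 1)/2 = (83/39 − 1)/2 = 22/39
smallest multiple with N1 ≥ 12 and N2 ≥ 10: k = 1  ⇒  N1 = 1·39 = 39, N2 = 1·22 = 22 (N1 ≤ 40, N2 ≤ 30, N2 ≠ N1 ✓), N3 = 39 + 2·22 = 83
check: N3/(N1+N3) with N1 = 39, N3 = 83 gives 83/122; |achieved − target| = 0 ≤ 83/12200 ✓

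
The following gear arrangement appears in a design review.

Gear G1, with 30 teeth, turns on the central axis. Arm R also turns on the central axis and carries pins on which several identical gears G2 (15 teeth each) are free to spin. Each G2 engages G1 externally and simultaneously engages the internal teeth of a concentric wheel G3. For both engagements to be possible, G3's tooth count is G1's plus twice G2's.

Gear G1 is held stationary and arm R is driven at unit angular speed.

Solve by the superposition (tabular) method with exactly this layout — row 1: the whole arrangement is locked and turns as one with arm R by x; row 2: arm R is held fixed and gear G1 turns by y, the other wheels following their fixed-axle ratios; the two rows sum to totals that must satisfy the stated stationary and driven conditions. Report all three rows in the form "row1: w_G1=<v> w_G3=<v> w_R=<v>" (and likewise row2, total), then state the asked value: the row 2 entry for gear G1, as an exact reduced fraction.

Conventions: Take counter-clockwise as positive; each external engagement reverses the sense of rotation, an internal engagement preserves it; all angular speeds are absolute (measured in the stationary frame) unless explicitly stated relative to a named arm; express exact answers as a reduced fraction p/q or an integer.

class = planetary set [G3 = 30+2·15 = 60; Willis about the carrier]
superposition row 1 [locked train]: every member turns x
row 2 — arm fixed, fixed-axis ratios: sun y, ring −(30/60)·y, arm 0
boundary: total ω_sun = x + y = 0 and total ω_arm = x = 1  ⇒  y = -1, x = 1
row 2 ring = −(30/60)·(-1) = 1/2
totals (row 1 + row 2): sun 1 + (-1) = 0, ring 1 + 1/2 = 3/2, arm 1 + 0 = 1
asked cell (row2, sun) = -1

row1: w_G1=1 w_G3=1 w_R=1
row2: w_G1=-1 w_G3=1/2 w_R=0
total: w_G1=0 w_G3=3/2 w_R=1
asked value: -1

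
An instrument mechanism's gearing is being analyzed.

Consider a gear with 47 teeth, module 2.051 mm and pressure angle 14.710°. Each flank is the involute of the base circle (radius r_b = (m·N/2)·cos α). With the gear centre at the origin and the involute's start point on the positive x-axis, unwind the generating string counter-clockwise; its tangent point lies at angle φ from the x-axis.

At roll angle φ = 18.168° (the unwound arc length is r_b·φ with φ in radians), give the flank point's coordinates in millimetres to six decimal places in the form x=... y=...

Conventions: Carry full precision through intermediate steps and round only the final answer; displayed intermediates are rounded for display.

topology: single-mesh involute geometry — m = 2.051, N = 47
pitch radius r_p = m·N/2 = 2.051·47/2 = 48.198500
base radius r_b = r_p·cos α = 48.198500·cos 14.710° = 46.618719
roll angle φ = 18.168° = 0.31709142 rad
x = r_b·(cos φ + φ·sin φ) = 48.903820
y = r_b·(sin φ − φ·cos φ) = 0.490478

x=48.903820 y=0.490478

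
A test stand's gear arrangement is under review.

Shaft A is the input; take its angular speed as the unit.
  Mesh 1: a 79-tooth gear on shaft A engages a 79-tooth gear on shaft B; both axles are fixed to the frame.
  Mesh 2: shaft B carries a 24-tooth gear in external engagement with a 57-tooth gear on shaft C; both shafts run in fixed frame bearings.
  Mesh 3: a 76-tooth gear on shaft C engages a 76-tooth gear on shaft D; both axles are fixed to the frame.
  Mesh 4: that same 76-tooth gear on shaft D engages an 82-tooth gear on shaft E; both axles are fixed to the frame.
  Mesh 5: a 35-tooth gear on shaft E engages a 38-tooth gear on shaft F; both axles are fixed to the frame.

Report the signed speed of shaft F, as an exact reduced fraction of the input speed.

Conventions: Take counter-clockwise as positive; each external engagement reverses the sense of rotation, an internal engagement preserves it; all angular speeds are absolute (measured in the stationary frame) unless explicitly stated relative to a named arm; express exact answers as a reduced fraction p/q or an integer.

-280/779

5-mesh fixed-axis compound train (all bearings frame-fixed)
mesh 1 [79T→79T]: |ω|/ω_in = 1×79/79 = 1, sense flips to −
mesh 2 [24T→57T]: |ω|/ω_in = 1×24/57 = 8/19, sense flips to +
mesh 3 [76T→76T]: |ω|/ω_in = (8/19)×76/76 = 8/19, sense flips to −
mesh 4 [76T→82T]: |ω|/ω_in = (8/19)×76/82 = 16/41, sense flips to +
mesh 5 [35T→38T]: |ω|/ω_in = (16/41)×35/38 = 280/779, sense flips to −
signed output speed (× input speed) = -280/779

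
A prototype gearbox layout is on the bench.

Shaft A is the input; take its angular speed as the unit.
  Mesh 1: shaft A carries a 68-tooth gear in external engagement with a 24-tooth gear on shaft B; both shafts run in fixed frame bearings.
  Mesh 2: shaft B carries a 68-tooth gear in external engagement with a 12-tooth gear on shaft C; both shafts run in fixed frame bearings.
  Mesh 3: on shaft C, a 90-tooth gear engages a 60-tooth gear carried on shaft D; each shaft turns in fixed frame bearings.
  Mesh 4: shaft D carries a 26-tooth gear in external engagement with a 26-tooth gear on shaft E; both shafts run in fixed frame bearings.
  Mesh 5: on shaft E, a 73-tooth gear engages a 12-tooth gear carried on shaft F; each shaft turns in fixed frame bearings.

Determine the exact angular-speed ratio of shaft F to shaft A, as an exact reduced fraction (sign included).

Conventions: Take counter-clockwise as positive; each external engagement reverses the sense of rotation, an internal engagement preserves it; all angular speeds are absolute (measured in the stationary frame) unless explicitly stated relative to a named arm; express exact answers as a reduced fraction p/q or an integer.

-21097/144

class = fixed-axis compound train [5 meshes; 5 ratios multiply, 5 sense flips]
mesh 1 [68T→24T]: running ratio 17/6, sense −
mesh 2 [68T→12T]: running ratio 289/18, sense +
mesh 3 [90T→60T]: running ratio 289/12, sense −
mesh 4 [26T→26T]: running ratio 289/12, sense +
mesh 5 [73T→12T]: running ratio 21097/144, sense −
ω_out/ω_in = -21097/144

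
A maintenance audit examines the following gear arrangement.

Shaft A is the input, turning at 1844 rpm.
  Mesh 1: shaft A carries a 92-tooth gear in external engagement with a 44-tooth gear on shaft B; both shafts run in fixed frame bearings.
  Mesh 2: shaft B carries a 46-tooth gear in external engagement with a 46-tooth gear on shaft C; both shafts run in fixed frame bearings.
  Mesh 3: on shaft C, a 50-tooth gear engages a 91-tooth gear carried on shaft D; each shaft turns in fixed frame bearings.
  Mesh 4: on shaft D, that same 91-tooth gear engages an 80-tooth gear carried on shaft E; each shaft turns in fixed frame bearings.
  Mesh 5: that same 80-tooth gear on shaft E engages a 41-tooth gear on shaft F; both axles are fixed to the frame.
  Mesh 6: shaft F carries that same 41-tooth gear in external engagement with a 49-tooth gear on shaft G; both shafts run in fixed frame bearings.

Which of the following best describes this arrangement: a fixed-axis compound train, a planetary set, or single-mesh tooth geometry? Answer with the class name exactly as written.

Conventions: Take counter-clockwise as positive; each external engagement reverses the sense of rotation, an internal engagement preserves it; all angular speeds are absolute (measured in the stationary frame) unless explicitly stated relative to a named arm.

topology: fixed-axis compound train — 6 meshes, A→G
classification: fixed-axis compound train

fixed-axis compound train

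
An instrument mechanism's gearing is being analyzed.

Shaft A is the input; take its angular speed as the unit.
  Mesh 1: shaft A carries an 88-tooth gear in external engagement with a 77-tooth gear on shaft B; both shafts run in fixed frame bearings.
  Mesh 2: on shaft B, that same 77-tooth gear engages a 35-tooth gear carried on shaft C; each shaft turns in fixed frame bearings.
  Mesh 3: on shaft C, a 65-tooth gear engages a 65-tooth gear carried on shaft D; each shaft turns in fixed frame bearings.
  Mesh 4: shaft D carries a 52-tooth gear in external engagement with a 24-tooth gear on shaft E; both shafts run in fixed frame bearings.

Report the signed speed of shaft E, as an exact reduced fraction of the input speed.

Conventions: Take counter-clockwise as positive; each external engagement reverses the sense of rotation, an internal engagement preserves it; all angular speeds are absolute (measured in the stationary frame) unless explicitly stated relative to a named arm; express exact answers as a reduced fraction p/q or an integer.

4-mesh fixed-axis compound train (all bearings frame-fixed)
mesh 1 [88T→77T]: |ω|/ω_in = 1×88/77 = 8/7, sense flips to −
mesh 2 [77T→35T]: |ω|/ω_in = (8/7)×77/35 = 88/35, sense flips to +
mesh 3 [65T→65T]: |ω|/ω_in = (88/35)×65/65 = 88/35, sense flips to −
mesh 4 [52T→24T]: |ω|/ω_in = (88/35)×52/24 = 572/105, sense flips to +
signed output speed (× input speed) = 572/105

572/105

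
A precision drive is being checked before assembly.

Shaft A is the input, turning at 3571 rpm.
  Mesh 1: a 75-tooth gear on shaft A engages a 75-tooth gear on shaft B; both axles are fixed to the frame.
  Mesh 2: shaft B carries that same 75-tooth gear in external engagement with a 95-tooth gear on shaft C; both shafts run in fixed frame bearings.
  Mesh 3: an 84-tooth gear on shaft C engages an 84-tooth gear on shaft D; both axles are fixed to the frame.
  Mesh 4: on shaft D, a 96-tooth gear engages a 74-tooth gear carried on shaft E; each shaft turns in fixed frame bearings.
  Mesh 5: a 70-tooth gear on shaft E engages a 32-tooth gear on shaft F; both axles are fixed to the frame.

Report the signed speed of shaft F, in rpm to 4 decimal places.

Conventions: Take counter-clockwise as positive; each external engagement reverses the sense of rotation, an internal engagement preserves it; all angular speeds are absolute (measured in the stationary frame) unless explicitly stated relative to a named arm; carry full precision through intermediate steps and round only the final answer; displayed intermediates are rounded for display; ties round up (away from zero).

-8000.4623 rpm

topology: fixed-axis compound train — 5 meshes, A→F
mesh 1 [75T→75T]: ω = 3571.0000×75/75 = 3571.0000 rpm, sense flips to −
mesh 2 [75T→95T]: ω = 3571.0000×75/95 = 2819.2105 rpm, sense flips to +
mesh 3 [84T→84T]: ω = 2819.2105×84/84 = 2819.2105 rpm, sense flips to −
mesh 4 [96T→74T]: ω = 2819.2105×96/74 = 3657.3542 rpm, sense flips to +
mesh 5 [70T→32T]: ω = 3657.3542×70/32 = 8000.4623 rpm, sense flips to −
signed output speed = -8000.4623 rpm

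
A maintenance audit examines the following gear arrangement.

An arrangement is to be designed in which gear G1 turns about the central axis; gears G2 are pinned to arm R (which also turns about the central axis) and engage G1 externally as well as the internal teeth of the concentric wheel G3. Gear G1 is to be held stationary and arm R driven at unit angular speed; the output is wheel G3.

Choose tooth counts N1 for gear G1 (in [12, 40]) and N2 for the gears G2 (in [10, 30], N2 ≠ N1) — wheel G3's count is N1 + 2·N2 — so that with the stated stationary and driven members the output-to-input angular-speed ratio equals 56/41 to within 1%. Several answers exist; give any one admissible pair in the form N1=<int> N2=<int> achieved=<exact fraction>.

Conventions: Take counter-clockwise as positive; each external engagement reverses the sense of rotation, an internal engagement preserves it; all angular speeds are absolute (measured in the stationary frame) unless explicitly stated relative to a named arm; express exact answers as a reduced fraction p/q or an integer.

N1=15 N2=13 achieved=56/41

planetary set to be sized for 56/41 (Willis relation)
Willis with ω_sun = 0: ω_ring/ω_arm = (N1+N3)/N3; set equal to 56/41  ⇒  N3/N1 = 1/(56/41 − 1) = 41/15
N3 = N1 + 2·N2  ⇒  N2/N1 = (N3/N1 − 1)/2 = (41/15 − 1)/2 = 13/15
smallest multiple with N1 ≥ 12 and N2 ≥ 10: k = 1  ⇒  N1 = 1·15 = 15, N2 = 1·13 = 13 (N1 ≤ 40, N2 ≤ 30, N2 ≠ N1 ✓), N3 = 15 + 2·13 = 41
check: (N1+N3)/N3 with N1 = 15, N3 = 41 gives 56/41; |achieved − target| = 0 ≤ 14/1025 ✓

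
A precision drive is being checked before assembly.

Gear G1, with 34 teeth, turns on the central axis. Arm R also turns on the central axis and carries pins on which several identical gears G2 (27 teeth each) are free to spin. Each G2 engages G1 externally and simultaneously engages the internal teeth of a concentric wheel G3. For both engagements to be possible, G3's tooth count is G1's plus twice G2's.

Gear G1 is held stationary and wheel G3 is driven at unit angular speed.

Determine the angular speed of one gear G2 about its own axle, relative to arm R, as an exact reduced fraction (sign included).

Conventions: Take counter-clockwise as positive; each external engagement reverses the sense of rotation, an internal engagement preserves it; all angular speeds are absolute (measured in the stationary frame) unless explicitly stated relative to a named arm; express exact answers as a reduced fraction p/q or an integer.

planetary set (34T centre, 27T on arm, 88T internal) — Willis relation
ring teeth: 34 + 2·27 = 88
34(ω_sun−ω_arm) = −88(ω_ring−ω_arm),  ω_sun = 0, ω_ring = 1
34(0−ω_arm) = −88(1−ω_arm)  ⇒  122·ω_arm = 88  ⇒  ω_arm = 44/61
sun–planet mesh: 34·(0−44/61) = −27·(ω_p−ω_arm)  ⇒  ω_p−ω_arm = 1496/1647
exact speed ratio = 1496/1647

1496/1647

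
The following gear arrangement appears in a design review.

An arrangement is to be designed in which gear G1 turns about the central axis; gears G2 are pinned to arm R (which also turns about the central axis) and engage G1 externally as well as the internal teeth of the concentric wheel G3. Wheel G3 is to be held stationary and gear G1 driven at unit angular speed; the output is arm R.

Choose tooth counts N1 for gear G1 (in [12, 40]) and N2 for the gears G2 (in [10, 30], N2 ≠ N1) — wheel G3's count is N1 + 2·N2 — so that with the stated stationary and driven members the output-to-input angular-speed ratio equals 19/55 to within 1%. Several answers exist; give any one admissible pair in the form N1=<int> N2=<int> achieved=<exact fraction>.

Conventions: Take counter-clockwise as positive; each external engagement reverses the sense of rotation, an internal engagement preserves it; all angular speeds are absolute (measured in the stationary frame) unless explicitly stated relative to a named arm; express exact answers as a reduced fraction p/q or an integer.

N1=38 N2=17 achieved=19/55

design class (target 19/55): planetary set
Willis with ω_ring = 0: ω_arm/ω_sun = N1/(N1+N3); set equal to 19/55  ⇒  N3/N1 = 1/(19/55) − 1 = 36/19
N3 = N1 + 2·N2  ⇒  N2/N1 = (N3/N1 − 1)/2 = (36/19 − 1)/2 = 17/38
smallest multiple with N1 ≥ 12 and N2 ≥ 10: k = 1  ⇒  N1 = 1·38 = 38, N2 = 1·17 = 17 (N1 ≤ 40, N2 ≤ 30, N2 ≠ N1 ✓), N3 = 38 + 2·17 = 72
check: N1/(N1+N3) with N1 = 38, N3 = 72 gives 19/55; |achieved − target| = 0 ≤ 19/5500 ✓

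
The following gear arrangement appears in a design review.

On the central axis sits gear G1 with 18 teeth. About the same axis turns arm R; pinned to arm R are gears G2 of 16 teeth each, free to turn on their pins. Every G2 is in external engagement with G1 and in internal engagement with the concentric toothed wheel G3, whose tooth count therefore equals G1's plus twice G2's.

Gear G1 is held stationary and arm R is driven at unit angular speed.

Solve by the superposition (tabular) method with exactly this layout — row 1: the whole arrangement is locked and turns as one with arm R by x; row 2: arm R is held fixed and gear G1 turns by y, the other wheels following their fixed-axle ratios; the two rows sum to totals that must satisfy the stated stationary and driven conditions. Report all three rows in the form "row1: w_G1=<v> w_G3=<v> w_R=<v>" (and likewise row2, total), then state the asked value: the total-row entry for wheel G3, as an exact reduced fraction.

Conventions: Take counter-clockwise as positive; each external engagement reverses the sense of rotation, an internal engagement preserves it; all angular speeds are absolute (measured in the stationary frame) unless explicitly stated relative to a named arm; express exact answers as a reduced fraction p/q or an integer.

row1: w_G1=1 w_G3=1 w_R=1
row2: w_G1=-1 w_G3=9/25 w_R=0
total: w_G1=0 w_G3=34/25 w_R=1
asked value: 34/25

class = planetary set [G3 = 18+2·16 = 50; Willis about the carrier]
row 1 — lock + rotate with arm: ω_sun = ω_ring = ω_arm = x
row 2: sun turns y, ring = −(18/50)·y, arm 0
boundary: total ω_sun = x + y = 0 and total ω_arm = x = 1  ⇒  y = -1, x = 1
row 2 ring = −(18/50)·(-1) = 9/25
totals (row 1 + row 2): sun 1 + (-1) = 0, ring 1 + 9/25 = 34/25, arm 1 + 0 = 1
asked cell (total, ring) = 34/25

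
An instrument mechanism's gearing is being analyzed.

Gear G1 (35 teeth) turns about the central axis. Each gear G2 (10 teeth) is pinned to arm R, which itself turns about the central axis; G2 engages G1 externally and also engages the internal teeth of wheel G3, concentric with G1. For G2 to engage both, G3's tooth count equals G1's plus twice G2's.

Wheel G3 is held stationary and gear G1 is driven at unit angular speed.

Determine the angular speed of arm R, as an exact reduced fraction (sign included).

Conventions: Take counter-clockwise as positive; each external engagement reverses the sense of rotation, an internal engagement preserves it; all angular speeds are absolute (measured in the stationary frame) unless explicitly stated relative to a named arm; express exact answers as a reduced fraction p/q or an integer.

topology: planetary set — G1 35T / G2 10T / G3 55T, arm = carrier (Willis)
ring teeth: 35 + 2·10 = 55
35(ω_sun−ω_arm) = −55(ω_ring−ω_arm),  ω_ring = 0, ω_sun = 1
35(1−ω_arm) = −55(0−ω_arm)  ⇒  90·ω_arm = 35  ⇒  ω_arm = 7/18
exact speed ratio = 7/18

7/18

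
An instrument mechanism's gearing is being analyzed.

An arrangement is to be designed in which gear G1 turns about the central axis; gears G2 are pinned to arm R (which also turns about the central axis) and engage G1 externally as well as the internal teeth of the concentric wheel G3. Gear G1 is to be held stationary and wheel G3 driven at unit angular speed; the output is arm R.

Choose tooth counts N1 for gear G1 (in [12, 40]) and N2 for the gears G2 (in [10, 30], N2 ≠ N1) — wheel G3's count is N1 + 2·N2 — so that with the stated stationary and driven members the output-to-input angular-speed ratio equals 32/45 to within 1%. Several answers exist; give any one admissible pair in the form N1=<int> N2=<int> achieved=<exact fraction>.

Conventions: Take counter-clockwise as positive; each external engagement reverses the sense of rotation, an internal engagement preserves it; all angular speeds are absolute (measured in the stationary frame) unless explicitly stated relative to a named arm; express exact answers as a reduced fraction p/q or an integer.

N1=26 N2=19 achieved=32/45

planetary set to be sized for 32/45 (Willis relation)
Willis with ω_sun = 0: ω_arm/ω_ring = N3/(N1+N3); set equal to 32/45  ⇒  N3/N1 = (32/45)/(1 − 32/45) = 32/13
N3 = N1 + 2·N2  ⇒  N2/N1 = (N3/N1 − 1)/2 = (32/13 − 1)/2 = 19/26
smallest multiple with N1 ≥ 12 and N2 ≥ 10: k = 1  ⇒  N1 = 1·26 = 26, N2 = 1·19 = 19 (N1 ≤ 40, N2 ≤ 30, N2 ≠ N1 ✓), N3 = 26 + 2·19 = 64
check: N3/(N1+N3) with N1 = 26, N3 = 64 gives 32/45; |achieved − target| = 0 ≤ 8/1125 ✓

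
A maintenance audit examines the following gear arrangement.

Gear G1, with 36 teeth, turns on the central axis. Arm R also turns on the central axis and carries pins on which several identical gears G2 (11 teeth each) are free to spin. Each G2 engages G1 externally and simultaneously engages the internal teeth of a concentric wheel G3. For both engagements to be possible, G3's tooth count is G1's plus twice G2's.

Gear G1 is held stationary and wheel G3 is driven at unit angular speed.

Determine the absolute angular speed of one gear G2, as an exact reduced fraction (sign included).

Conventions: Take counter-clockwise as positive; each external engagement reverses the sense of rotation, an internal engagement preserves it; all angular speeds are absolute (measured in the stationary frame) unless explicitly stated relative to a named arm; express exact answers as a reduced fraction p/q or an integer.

class = planetary set [G3 = 36+2·11 = 58; Willis about the carrier]
ring teeth: 36 + 2·11 = 58
36(ω_sun−ω_arm) = −58(ω_ring−ω_arm),  ω_sun = 0, ω_ring = 1
36(0−ω_arm) = −58(1−ω_arm)  ⇒  94·ω_arm = 58  ⇒  ω_arm = 29/47
sun–planet mesh: 36·(0−29/47) = −11·(ω_p−ω_arm)  ⇒  ω_p−ω_arm = 1044/517
ω_p = 29/47 + 1044/517 = 29/11
exact speed ratio = 29/11

29/11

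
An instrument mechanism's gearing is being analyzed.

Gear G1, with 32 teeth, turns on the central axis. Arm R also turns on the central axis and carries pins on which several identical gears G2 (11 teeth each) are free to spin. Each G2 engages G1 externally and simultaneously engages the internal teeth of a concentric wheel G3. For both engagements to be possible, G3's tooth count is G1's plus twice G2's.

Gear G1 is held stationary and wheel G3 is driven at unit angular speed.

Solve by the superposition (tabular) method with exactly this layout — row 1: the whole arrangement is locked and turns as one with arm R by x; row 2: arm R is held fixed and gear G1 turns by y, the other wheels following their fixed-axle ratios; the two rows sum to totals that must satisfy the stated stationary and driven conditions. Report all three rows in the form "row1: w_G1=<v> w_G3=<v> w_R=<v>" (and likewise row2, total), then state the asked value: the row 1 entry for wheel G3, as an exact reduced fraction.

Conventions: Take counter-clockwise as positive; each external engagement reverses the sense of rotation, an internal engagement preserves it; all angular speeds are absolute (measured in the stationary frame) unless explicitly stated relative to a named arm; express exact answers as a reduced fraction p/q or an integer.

row1: w_G1=27/43 w_G3=27/43 w_R=27/43
row2: w_G1=-27/43 w_G3=16/43 w_R=0
total: w_G1=0 w_G3=1 w_R=27/43
asked value: 27/43

recognized (axles ride arm R): planetary set, 32/11/54 teeth
superposition row 1 [locked train]: every member turns x
row 2 (arm held, sun turns y): ω_ring = −(32/54)·y, ω_arm = 0
boundary: total ω_sun = x + y = 0 and total ω_ring = x − (32/54)·y = 1  ⇒  y = -27/43, x = 27/43
row 2 ring = −(32/54)·(-27/43) = 16/43
totals (row 1 + row 2): sun 27/43 + (-27/43) = 0, ring 27/43 + 16/43 = 1, arm 27/43 + 0 = 27/43
asked cell (row1, ring) = 27/43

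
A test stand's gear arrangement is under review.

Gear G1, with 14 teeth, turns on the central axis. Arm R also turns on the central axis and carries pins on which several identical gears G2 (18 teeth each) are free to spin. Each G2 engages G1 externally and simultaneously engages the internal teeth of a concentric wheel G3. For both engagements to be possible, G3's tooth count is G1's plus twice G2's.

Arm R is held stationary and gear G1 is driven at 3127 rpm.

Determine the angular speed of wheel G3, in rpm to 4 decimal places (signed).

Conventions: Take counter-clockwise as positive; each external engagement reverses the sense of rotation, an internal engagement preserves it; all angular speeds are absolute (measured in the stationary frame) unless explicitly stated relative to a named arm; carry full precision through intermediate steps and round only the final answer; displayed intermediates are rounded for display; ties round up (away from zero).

class = planetary set [G3 = 14+2·18 = 50; Willis about the carrier]
normalise by the input: solve with ω_sun = 1, then scale by 3127 rpm
ring teeth: 14 + 2·18 = 50
14(ω_sun−ω_arm) = −50(ω_ring−ω_arm),  ω_arm = 0, ω_sun = 1
ω_ring = 0 − (14/50)(1−0) = -7/25
scale: ω_ring = -7/25 × 3127 rpm = -875.5600 rpm

-875.5600 rpm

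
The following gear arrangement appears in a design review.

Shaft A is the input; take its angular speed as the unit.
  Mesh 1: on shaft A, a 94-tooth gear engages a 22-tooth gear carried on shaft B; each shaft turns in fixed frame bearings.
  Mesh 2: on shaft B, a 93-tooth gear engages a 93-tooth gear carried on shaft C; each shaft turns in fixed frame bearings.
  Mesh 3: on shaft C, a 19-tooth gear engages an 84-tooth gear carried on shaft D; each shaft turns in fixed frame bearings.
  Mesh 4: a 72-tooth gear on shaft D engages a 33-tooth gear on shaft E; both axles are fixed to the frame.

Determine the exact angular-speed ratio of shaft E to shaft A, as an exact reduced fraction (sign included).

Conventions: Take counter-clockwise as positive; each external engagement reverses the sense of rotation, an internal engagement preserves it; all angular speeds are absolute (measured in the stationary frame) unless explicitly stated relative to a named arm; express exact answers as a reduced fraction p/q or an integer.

1786/847

class = fixed-axis compound train [4 meshes; 4 ratios multiply, 4 sense flips]
mesh 1 [94T→22T]: running ratio 47/11, sense −
mesh 2 [93T→93T]: running ratio 47/11, sense +
mesh 3 [19T→84T]: running ratio 893/924, sense −
mesh 4 [72T→33T]: running ratio 1786/847, sense +
ω_out/ω_in = 1786/847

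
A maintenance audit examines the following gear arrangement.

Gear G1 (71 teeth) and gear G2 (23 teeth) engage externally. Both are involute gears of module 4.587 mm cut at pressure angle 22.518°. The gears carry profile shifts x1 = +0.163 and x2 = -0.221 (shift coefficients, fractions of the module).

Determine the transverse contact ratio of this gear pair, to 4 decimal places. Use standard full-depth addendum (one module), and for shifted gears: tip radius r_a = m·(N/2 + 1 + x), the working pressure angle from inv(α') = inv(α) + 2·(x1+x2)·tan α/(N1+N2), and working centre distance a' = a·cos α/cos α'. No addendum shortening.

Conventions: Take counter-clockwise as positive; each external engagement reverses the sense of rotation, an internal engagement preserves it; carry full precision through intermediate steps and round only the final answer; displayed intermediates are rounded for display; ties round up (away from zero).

1.6212

single-mesh involute tooth geometry (71T engaging 23T at module 4.587)
base radii: r_b1 = 150.423573, r_b2 = 48.728763
tip radii: r_a1 = 168.173181, r_a2 = 56.323773
inv(α') = inv(22.518°) + 2·(+0.163-0.221)·tan α/(71+23) = 0.02105682  ⇒  α' = 22.34600°
a' = a·cos α / cos α' = 215.5890·cos 22.518°/cos 22.34600° = 215.321988
action lengths: √(r_a1²−r_b1²) = 75.199518, √(r_a2²−r_b2²) = 28.246682
base pitch p_b = π·m·cos α = 13.311819
CR = (75.199518 + 28.246682 − 215.321988·sin 22.34600°)/13.311819 = 1.621193
contact ratio ≈ 1.6212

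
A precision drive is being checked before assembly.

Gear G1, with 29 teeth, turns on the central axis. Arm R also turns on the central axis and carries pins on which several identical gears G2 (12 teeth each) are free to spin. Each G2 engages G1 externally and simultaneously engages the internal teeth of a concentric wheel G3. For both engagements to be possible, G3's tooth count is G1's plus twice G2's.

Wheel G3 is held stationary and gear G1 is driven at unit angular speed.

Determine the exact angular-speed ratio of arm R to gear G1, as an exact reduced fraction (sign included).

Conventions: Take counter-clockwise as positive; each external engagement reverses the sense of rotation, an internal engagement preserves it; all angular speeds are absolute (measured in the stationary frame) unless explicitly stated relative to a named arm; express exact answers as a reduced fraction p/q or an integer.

class = planetary set [G3 = 29+2·12 = 53; Willis about the carrier]
ring teeth: 29 + 2·12 = 53
29(ω_sun−ω_arm) = −53(ω_ring−ω_arm),  ω_ring = 0, ω_sun = 1
29(1−ω_arm) = −53(0−ω_arm)  ⇒  82·ω_arm = 29  ⇒  ω_arm = 29/82
ω_out/ω_in = 29/82

29/82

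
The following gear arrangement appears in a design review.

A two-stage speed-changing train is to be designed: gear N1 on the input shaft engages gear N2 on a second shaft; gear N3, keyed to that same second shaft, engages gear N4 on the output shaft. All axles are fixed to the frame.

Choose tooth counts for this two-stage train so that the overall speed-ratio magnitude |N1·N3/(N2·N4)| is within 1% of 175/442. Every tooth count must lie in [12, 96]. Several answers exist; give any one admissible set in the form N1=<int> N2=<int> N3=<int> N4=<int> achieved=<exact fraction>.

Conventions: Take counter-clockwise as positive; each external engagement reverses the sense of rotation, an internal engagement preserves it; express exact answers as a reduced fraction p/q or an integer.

N1=14 N2=13 N3=25 N4=68 achieved=175/442

design class (target 175/442): fixed-axis compound train
target = 175/442 in lowest terms: an exact hit needs N1·N3 = k·175 and N2·N4 = k·442 for one integer k, every count in [12, 96]; additionally prefer no 1:1 stage (N1 ≠ N2, N3 ≠ N4)
k = 1: no 1:1-free in-range split of k·175 and k·442 into factor pairs; take k = 2
k = 2: N1·N3 = 350 = 14·25, N2·N4 = 884 = 13·68
achieved = 14·25/(13·68) = 175/442; |achieved − target| = 0 ≤ 7/1768 ✓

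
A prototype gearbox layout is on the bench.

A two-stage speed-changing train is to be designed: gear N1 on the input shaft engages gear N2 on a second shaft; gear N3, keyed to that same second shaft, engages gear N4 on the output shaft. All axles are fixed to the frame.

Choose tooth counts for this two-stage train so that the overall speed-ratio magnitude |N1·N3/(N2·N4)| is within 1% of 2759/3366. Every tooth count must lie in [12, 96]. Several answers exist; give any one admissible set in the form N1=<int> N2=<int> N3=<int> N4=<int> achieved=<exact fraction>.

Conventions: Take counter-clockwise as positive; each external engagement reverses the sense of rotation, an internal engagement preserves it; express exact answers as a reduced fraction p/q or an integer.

N1=31 N2=51 N3=89 N4=66 achieved=2759/3366

2-stage fixed-axis compound train for ratio 2759/3366
target = 2759/3366 in lowest terms: an exact hit needs N1·N3 = k·2759 and N2·N4 = k·3366 for one integer k, every count in [12, 96]; additionally prefer no 1:1 stage (N1 ≠ N2, N3 ≠ N4)
k = 1: N1·N3 = 2759 = 31·89, N2·N4 = 3366 = 51·66
achieved = 31·89/(51·66) = 2759/3366; |achieved − target| = 0 ≤ 2759/336600 ✓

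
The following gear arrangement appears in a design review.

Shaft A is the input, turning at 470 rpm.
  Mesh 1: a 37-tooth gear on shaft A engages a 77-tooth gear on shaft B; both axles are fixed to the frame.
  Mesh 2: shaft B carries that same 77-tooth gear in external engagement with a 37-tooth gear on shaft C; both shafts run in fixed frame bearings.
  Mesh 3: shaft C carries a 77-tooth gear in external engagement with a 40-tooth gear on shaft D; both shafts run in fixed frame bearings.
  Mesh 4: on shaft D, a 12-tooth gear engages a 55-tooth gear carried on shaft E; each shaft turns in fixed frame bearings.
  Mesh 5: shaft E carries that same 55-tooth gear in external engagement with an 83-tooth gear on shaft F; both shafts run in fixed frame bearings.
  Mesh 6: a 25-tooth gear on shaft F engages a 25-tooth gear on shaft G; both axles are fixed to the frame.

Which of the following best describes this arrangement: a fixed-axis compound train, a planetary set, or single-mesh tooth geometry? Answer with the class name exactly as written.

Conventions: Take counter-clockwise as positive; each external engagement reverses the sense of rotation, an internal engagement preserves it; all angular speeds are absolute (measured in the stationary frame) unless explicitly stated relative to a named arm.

class = fixed-axis compound train [6 meshes; 6 ratios multiply, 6 sense flips]
classification: fixed-axis compound train

fixed-axis compound train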